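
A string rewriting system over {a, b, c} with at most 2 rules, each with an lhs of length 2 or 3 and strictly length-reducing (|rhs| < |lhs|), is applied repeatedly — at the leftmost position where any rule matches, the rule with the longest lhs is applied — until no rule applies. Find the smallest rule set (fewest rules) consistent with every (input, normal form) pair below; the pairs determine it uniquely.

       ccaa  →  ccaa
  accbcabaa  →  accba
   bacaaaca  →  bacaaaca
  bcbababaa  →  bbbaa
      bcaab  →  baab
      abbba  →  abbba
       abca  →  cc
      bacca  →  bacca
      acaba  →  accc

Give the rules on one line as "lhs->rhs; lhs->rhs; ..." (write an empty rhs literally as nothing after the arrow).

  | ccaa
  | accbcabaa => accbabaa => accbcca => accbca => accba
  | bacaaaca
  | bcbababaa => bbababaa => bbccbaa => bbcbaa => bbbaa

aba->cc; bc->b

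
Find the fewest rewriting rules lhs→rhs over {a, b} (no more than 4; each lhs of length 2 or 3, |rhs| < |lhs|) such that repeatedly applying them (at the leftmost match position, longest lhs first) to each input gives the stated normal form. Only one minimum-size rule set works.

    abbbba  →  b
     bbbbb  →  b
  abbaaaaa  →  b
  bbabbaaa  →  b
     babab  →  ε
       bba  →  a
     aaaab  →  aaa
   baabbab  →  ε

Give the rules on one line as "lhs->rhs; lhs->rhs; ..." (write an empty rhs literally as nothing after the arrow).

ab->; ba->b; bb->

  | abbbba => bbba => ba => b
  | bbbbb => bbb => b
  | abbaaaaa => baaaaa => baaaa => baaa => baa => ba => b
  | bbabbaaa => abbaaa => baaa => baa => ba => b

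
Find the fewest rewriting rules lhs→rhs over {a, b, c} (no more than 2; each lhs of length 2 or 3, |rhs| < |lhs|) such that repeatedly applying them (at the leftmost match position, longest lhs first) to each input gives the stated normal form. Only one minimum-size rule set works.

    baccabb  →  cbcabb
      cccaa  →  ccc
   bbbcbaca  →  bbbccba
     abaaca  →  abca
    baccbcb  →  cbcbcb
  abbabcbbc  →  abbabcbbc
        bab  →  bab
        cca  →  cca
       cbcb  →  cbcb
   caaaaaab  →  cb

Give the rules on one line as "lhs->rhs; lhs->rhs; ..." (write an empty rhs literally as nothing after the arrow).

  | baccabb => cbcabb
  | cccaa => ccc
  | bbbcbaca => bbbccba
  | abaaca => abca

aa->; bac->cb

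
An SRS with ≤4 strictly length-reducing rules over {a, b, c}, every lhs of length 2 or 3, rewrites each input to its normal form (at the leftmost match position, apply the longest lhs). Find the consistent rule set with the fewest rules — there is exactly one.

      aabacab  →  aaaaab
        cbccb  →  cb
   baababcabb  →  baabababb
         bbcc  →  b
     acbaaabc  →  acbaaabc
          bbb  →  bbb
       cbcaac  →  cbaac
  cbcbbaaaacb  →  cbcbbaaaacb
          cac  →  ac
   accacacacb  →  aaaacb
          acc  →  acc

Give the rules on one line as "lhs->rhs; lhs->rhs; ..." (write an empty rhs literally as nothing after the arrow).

  | aabacab => aaaaab
  | cbccb => cb
  | baababcabb => baabababb
  | bbcc => b

bac->aa; bcc->; ca->a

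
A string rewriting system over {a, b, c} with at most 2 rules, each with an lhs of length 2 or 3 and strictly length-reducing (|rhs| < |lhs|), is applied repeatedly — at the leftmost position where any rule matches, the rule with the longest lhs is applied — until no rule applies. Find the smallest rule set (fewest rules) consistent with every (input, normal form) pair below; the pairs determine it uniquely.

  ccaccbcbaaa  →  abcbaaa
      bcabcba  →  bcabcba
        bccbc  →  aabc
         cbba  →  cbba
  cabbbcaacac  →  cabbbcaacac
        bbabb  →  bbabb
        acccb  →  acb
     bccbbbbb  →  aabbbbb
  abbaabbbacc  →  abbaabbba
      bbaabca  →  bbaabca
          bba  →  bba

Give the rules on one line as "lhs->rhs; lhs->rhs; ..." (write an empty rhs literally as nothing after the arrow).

bcc->aa; cc->

  | ccaccbcbaaa => accbcbaaa => abcbaaa
  | bcabcba
  | bccbc => aabc
  | cbba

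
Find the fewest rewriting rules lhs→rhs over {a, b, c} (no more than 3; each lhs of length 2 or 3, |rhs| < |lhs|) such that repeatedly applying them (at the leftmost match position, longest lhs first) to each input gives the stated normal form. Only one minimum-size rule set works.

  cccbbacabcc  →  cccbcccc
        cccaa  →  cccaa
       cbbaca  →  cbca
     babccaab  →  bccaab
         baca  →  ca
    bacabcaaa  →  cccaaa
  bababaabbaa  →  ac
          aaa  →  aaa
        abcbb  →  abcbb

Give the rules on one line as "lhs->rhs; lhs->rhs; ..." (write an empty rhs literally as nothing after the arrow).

  | cccbbacabcc => cccbcabcc => cccbcccc
  | cccaa
  | cbbaca => cbca
  | babccaab => bccaab

aba->ac; ba->; cab->cc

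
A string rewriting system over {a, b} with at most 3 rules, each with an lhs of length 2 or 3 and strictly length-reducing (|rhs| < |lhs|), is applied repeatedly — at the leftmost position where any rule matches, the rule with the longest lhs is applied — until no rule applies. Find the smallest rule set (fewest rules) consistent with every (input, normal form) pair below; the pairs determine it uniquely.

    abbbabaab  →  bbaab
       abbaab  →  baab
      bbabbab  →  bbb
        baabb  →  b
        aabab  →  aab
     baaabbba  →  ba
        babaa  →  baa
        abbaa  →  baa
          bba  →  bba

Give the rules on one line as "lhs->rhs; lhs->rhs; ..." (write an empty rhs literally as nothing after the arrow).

abb->b; bab->b

  | abbbabaab => bbabaab => bbaab
  | abbaab => baab
  | bbabbab => bbbab => bbb
  | baabb => bab => b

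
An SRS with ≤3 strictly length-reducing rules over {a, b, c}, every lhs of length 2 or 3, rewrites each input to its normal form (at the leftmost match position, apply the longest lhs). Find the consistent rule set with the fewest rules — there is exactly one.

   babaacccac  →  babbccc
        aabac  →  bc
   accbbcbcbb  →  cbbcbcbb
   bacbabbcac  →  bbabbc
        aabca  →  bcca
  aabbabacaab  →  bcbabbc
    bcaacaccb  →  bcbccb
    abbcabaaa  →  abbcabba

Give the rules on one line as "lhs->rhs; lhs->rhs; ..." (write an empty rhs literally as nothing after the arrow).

  | babaacccac => babbcccac => babbccc
  | aabac => bcac => bc
  | accbbcbcbb => cbbcbcbb
  | bacbabbcac => bbabbcac => bbabbc

aa->b; aab->bc; ac->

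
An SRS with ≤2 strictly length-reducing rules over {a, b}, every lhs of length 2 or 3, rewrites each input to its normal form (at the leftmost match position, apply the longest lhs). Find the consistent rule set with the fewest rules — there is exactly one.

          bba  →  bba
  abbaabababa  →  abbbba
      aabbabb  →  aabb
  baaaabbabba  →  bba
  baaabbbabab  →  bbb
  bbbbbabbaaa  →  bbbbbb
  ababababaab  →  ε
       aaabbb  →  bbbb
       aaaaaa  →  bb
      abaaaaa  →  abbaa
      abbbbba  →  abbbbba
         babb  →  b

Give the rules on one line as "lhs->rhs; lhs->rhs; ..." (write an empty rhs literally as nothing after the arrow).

aaa->b; bab->

  | bba
  | abbaabababa => abbaaaba => abbbba
  | aabbabb => aabb
  | baaaabbabba => bbabbabba => bbabba => bba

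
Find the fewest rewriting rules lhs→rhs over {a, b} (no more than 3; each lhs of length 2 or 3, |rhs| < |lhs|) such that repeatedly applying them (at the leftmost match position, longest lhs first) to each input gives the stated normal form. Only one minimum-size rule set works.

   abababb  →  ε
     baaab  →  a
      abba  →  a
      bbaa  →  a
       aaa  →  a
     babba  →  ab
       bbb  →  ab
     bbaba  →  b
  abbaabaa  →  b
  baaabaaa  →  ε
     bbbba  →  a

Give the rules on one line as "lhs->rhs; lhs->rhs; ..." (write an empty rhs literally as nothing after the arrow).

aa->; ba->b; bb->a

  | abababb => abbabb => aaabb => abb => aa => ε
  | baaab => baab => bab => bb => a
  | abba => aaa => a
  | bbaa => aaa => a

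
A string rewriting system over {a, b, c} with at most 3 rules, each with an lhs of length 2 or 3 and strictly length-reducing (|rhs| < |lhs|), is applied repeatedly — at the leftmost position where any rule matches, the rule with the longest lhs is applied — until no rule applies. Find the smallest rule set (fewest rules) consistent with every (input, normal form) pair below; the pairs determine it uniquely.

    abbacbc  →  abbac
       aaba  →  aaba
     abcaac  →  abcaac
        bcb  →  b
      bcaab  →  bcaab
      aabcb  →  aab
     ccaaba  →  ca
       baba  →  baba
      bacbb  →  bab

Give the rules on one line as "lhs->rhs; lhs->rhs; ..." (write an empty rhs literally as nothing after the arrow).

cb->; cca->cc

  | abbacbc => abbac
  | aaba
  | abcaac
  | bcb => b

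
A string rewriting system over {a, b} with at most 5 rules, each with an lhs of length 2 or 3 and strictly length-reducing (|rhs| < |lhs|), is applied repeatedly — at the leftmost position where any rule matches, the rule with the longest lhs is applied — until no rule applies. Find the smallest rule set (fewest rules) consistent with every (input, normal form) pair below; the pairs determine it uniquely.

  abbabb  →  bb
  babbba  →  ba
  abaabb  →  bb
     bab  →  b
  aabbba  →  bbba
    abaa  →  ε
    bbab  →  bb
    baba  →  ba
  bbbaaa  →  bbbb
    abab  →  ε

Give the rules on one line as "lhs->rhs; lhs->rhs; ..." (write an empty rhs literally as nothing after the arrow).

aa->; aaa->b; ab->; abb->a

  | abbabb => aabb => bb
  | babbba => baba => ba
  | abaabb => aabb => bb
  | bab => b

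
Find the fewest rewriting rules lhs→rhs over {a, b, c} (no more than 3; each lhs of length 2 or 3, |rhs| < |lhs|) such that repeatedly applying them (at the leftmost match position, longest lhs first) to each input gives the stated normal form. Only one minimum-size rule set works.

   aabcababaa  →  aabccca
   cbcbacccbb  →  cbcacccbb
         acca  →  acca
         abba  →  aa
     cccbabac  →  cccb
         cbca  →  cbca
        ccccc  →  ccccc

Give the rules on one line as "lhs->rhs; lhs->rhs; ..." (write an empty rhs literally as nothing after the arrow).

aaa->cc; aac->b; ba->a

  | aabcababaa => aabcaabaa => aabcaaaa => aabccca
  | cbcbacccbb => cbcacccbb
  | acca
  | abba => aba => aa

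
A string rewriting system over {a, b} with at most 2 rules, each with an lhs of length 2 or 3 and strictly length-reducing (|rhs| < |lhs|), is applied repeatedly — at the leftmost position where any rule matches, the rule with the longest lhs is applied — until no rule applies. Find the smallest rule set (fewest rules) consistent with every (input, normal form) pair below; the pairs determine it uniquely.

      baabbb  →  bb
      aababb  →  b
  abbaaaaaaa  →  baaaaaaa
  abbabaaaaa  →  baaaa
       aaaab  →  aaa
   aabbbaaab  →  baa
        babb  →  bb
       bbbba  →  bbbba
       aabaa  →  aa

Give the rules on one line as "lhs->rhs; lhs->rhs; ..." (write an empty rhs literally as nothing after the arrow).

  | baabbb => babb => bb
  | aababb => abb => b
  | abbaaaaaaa => baaaaaaa
  | abbabaaaaa => babaaaaa => baaaa

ab->; aba->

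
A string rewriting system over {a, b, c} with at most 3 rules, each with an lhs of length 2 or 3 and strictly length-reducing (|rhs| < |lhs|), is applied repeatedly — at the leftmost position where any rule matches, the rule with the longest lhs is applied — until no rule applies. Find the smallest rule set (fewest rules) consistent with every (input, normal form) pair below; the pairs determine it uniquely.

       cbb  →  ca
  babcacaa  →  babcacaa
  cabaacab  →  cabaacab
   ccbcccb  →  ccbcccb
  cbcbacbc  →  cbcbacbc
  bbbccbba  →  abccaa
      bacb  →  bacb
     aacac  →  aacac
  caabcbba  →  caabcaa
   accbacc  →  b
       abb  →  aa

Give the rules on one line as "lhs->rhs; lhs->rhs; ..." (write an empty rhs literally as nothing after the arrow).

  | cbb => ca
  | babcacaa
  | cabaacab
  | ccbcccb

acc->; bb->a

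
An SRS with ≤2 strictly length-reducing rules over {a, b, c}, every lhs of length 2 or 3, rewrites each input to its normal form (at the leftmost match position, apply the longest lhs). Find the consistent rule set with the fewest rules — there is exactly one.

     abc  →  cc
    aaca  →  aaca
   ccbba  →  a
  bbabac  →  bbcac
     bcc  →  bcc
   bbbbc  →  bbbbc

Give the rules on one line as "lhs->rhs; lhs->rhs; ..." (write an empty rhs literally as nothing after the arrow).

  | abc => cc
  | aaca
  | ccbba => cba => a
  | bbabac => bbcac

ab->c; cb->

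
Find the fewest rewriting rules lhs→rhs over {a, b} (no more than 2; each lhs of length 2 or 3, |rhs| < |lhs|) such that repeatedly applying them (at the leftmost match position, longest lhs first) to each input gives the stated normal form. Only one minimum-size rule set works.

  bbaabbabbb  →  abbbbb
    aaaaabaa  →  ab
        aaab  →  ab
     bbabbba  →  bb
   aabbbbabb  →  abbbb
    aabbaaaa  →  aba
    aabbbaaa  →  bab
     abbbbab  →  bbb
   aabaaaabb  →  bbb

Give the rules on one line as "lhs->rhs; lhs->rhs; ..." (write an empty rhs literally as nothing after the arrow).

aa->; bba->ab

  | bbaabbabbb => ababbabbb => abaabbbb => abbbbb
  | aaaaabaa => aaabaa => abaa => ab
  | aaab => ab
  | bbabbba => abbbba => abbab => aabb => bb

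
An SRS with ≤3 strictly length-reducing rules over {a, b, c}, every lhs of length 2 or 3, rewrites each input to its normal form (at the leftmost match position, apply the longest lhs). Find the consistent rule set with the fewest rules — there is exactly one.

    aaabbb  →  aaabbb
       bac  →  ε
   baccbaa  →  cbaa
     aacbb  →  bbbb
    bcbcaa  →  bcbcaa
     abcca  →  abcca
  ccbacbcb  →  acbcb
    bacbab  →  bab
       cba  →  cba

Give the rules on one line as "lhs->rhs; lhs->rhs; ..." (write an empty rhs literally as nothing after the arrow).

aac->bb; bac->; ccb->

  | aaabbb
  | bac => ε
  | baccbaa => cbaa
  | aacbb => bbbb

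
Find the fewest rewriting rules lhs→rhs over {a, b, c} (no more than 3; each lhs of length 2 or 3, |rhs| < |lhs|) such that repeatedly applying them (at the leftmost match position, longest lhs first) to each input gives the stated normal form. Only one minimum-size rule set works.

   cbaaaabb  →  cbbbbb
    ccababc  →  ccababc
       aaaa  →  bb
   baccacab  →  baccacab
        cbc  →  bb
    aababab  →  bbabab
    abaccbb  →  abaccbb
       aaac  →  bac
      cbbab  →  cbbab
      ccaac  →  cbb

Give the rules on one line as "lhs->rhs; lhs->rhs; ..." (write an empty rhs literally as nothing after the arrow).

  | cbaaaabb => cbbaabb => cbbbbb
  | ccababc
  | aaaa => baa => bb
  | baccacab

aa->b; cbc->bb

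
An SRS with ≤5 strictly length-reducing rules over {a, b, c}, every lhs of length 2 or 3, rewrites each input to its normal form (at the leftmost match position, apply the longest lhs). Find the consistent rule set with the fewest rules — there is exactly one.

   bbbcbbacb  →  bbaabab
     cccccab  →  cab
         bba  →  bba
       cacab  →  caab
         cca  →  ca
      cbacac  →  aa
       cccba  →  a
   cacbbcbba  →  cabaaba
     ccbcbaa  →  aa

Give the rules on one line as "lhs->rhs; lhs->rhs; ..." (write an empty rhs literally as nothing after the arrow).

  | bbbcbbacb => bbaabacb => bbaabab
  | cccccab => ccccab => cccab => ccab => cab
  | bba
  | cacab => caab

ac->a; bcb->aa; cb->; cc->c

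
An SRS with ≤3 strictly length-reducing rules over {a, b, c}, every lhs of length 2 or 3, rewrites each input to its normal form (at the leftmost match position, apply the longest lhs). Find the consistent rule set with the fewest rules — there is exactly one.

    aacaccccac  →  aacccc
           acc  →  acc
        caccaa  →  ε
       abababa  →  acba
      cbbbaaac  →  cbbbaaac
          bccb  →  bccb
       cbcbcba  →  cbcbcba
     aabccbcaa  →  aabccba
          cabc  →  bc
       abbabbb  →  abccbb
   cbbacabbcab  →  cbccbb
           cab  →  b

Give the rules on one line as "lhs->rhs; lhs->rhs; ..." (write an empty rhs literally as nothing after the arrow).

bab->cc; ca->

  | aacaccccac => aaccccac => aacccc
  | acc
  | caccaa => ccaa => ca => ε
  | abababa => accaba => acba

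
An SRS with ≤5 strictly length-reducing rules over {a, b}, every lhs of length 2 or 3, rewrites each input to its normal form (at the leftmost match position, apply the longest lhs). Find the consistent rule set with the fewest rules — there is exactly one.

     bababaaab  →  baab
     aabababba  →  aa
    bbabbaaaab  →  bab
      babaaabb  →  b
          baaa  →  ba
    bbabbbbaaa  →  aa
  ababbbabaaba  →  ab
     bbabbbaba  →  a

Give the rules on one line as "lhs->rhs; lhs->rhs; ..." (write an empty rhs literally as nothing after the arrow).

aaa->a; aba->b; abb->b; bb->a

  | bababaaab => bbbaaab => abaaab => baab
  | aabababba => abbabba => babba => bba => aa
  | bbabbaaaab => aabbaaaab => abaaaab => baaab => bab
  | babaaabb => bbaabb => aaabb => abb => b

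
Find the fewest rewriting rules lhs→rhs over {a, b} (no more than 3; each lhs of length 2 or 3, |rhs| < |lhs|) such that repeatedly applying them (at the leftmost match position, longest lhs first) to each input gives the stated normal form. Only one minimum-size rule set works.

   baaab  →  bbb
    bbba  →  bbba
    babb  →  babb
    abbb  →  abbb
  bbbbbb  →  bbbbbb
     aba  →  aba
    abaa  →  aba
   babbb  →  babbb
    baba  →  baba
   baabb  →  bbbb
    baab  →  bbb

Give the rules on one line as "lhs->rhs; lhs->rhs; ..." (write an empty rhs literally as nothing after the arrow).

aa->a; aab->bb

  | baaab => baab => bbb
  | bbba
  | babb
  | abbb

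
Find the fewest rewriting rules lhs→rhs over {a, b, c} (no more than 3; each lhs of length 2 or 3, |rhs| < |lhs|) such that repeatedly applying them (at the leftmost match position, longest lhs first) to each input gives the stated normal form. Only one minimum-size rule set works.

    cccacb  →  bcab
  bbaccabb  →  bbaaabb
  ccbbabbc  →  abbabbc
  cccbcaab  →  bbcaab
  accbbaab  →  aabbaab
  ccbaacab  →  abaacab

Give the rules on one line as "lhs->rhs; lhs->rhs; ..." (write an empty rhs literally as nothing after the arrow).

  | cccacb => bcacb => bcab
  | bbaccabb => bbaaabb
  | ccbbabbc => abbabbc
  | cccbcaab => bcbcaab => bbcaab

cb->b; cc->a; ccc->bc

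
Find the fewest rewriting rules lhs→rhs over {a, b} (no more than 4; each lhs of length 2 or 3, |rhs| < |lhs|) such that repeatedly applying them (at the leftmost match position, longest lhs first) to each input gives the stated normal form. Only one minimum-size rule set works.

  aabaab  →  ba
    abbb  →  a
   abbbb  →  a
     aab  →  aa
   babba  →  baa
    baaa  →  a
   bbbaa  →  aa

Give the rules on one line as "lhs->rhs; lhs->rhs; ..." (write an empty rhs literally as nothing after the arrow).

  | aabaab => aaaab => bab => ba
  | abbb => abb => ab => a
  | abbbb => abbb => abb => ab => a
  | aab => aa

aaa->b; ab->a; bb->a; bbb->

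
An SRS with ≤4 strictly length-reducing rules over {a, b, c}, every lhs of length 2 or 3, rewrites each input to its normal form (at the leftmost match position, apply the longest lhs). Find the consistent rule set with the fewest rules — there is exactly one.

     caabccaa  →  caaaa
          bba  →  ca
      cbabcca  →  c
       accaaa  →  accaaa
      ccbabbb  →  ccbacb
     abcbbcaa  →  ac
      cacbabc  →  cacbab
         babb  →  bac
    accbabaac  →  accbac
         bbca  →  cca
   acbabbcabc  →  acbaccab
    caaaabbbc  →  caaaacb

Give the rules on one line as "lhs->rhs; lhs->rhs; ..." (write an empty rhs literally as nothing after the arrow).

  | caabccaa => caaaa
  | bba => ca
  | cbabcca => cbaa => c
  | accaaa

baa->; bb->c; bc->b; bcc->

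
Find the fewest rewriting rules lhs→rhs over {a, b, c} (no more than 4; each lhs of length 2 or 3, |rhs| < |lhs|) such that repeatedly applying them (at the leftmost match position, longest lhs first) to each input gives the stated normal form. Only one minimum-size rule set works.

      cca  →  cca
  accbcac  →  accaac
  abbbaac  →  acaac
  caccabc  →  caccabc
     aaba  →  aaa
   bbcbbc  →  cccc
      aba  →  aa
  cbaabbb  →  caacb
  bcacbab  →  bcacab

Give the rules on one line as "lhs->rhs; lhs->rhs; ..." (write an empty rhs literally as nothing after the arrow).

  | cca
  | accbcac => accaac
  | abbbaac => acbaac => acaac
  | caccabc

ba->a; bb->c; cbc->ca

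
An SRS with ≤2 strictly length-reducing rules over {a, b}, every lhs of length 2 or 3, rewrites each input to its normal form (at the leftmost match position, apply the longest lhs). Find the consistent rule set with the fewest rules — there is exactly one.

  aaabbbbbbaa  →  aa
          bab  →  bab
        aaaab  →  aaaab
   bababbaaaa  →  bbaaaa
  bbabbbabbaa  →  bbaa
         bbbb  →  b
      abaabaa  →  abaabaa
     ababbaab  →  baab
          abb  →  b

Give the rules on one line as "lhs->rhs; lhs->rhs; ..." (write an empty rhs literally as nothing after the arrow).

abb->b; bbb->

  | aaabbbbbbaa => aabbbbbaa => abbbbaa => bbbaa => aa
  | bab
  | aaaab
  | bababbaaaa => babbaaaa => bbaaaa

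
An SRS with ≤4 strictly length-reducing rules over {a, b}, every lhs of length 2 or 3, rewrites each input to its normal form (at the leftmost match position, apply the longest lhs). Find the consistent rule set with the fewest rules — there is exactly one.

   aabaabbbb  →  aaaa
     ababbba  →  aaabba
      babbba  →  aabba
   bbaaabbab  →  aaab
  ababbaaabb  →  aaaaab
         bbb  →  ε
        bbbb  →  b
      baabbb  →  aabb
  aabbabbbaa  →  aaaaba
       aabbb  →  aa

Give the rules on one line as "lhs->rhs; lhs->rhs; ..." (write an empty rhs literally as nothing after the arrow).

  | aabaabbbb => aababbbb => aaaabbb => aaaa
  | ababbba => aaabba
  | babbba => aabba
  | bbaaabbab => bbaabbab => bbabbab => baabab => babab => aaab

baa->ba; bab->aa; bbb->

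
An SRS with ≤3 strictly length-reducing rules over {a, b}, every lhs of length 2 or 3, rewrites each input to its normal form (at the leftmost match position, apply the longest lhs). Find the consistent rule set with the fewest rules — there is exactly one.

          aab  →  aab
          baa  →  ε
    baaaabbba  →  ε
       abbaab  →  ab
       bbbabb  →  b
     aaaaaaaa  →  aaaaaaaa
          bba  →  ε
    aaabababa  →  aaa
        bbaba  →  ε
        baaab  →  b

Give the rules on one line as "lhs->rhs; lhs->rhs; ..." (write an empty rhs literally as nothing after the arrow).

ba->; baa->ba; bb->b

  | aab
  | baa => ba => ε
  | baaaabbba => baaabbba => baabbba => babbba => bbba => bba => ba => ε
  | abbaab => abaab => abab => ab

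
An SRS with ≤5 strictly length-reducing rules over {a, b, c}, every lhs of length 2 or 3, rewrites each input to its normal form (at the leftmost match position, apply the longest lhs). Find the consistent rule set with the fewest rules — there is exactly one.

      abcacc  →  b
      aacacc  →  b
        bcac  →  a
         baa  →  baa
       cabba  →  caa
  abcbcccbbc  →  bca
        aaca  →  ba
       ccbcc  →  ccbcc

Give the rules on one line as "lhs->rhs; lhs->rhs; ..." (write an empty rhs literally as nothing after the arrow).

ab->b; ac->b; bb->a; cac->ac

  | abcacc => bcacc => bacc => bbc => ac => b
  | aacacc => abacc => bacc => bbc => ac => b
  | bcac => bac => bb => a
  | baa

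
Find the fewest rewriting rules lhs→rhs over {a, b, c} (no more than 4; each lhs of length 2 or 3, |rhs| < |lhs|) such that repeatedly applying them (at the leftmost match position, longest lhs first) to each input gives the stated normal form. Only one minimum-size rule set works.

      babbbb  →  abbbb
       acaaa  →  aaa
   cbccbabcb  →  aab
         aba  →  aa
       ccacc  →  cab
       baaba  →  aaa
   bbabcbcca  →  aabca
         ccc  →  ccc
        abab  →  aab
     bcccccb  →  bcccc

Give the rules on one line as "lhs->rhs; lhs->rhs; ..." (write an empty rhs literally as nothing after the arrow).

  | babbbb => abbbb
  | acaaa => baaa => aaa
  | cbccbabcb => abcbabcb => ababcb => aabcb => aab
  | aba => aa

ac->b; ba->a; cb->; cbc->ab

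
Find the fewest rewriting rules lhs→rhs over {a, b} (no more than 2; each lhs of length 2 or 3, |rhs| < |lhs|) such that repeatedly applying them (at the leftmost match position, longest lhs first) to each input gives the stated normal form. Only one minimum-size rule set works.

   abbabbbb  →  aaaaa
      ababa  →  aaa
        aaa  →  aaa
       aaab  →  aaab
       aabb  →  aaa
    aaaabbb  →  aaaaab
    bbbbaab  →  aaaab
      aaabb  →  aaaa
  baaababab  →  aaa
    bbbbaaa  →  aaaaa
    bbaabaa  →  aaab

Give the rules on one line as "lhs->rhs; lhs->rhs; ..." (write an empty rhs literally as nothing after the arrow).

ba->b; bb->a

  | abbabbbb => aaabbbb => aaaabb => aaaaa
  | ababa => abba => aaa
  | aaa
  | aaab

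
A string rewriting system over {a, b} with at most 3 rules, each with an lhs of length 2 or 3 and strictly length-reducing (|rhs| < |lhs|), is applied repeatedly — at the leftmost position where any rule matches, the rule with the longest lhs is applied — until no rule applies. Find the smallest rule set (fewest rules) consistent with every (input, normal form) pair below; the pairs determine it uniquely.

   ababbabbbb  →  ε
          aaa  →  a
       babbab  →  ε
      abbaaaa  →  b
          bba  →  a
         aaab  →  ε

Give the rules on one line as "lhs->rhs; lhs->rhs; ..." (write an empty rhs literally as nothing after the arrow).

aa->; ab->; bb->

  | ababbabbbb => abbabbbb => babbbb => bbbb => bb => ε
  | aaa => a
  | babbab => bbab => ab => ε
  | abbaaaa => baaaa => baa => b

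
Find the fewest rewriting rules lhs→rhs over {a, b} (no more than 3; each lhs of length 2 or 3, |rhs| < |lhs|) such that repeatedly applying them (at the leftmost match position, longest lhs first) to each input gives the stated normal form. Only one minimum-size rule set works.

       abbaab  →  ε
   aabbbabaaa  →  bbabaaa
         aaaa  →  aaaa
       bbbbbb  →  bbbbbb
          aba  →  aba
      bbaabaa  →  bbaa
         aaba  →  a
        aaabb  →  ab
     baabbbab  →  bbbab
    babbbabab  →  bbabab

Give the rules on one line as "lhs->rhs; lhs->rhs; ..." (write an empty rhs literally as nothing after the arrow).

aab->; abb->

  | abbaab => aab => ε
  | aabbbabaaa => bbabaaa
  | aaaa
  | bbbbbb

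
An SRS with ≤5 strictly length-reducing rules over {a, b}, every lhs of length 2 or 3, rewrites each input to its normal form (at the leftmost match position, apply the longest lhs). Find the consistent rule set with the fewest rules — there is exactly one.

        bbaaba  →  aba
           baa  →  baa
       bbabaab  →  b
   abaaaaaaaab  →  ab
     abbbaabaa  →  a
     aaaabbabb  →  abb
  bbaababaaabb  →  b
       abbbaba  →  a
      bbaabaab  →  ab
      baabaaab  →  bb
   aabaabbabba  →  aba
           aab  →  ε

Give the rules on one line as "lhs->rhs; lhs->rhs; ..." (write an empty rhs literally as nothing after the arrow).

aaa->; aab->; bab->a; bba->

  | bbaaba => aba
  | baa
  | bbabaab => baab => b
  | abaaaaaaaab => abaaaaab => abaab => ab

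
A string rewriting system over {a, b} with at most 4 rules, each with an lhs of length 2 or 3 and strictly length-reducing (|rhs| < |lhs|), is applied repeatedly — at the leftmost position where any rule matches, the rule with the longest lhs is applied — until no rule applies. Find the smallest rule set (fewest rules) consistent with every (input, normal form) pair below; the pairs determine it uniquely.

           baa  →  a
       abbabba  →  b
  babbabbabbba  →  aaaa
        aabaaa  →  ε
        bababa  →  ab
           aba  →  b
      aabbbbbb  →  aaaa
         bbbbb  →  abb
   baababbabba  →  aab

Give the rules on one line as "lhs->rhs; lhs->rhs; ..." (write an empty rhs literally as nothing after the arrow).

  | baa => a
  | abbabba => ababa => bba => b
  | babbabbabbba => ababbabbba => bbbabbba => aabbba => aaaa
  | aabaaa => abaa => ba => ε

aba->b; ba->; bab->a; bbb->a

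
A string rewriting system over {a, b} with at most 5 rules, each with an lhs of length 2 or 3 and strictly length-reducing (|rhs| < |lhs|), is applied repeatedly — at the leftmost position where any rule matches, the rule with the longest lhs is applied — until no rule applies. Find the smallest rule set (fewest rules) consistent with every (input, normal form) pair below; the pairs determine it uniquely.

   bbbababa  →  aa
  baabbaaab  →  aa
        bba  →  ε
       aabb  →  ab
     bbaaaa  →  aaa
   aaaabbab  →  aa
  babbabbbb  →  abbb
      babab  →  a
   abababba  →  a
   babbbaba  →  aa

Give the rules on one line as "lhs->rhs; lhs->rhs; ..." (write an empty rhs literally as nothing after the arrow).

aab->a; ba->; bab->ab; bba->ba

  | bbbababa => bbababa => bababa => ababa => aaba => aa
  | baabbaaab => abbaaab => abaaab => aaab => aa
  | bba => ba => ε
  | aabb => ab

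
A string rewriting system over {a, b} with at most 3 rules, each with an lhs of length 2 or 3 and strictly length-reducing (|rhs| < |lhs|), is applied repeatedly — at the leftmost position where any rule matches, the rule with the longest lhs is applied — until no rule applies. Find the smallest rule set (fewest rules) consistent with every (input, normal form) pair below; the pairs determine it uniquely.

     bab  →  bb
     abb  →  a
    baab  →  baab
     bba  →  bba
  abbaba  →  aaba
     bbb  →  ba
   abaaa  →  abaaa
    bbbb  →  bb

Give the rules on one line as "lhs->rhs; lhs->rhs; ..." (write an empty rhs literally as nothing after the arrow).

  | bab => bb
  | abb => a
  | baab
  | bba

abb->a; bab->bb; bbb->ba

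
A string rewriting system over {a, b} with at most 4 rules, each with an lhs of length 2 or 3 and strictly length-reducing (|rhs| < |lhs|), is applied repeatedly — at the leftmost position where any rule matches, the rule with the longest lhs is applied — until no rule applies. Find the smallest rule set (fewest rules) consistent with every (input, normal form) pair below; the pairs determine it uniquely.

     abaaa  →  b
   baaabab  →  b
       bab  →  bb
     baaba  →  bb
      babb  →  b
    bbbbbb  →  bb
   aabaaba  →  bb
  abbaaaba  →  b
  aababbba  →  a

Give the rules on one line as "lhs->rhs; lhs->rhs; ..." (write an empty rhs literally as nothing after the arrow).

ab->b; abb->; ba->b; bbb->ab

  | abaaa => baaa => baa => ba => b
  | baaabab => baabab => babab => bbab => bbb => ab => b
  | bab => bb
  | baaba => baba => bba => bb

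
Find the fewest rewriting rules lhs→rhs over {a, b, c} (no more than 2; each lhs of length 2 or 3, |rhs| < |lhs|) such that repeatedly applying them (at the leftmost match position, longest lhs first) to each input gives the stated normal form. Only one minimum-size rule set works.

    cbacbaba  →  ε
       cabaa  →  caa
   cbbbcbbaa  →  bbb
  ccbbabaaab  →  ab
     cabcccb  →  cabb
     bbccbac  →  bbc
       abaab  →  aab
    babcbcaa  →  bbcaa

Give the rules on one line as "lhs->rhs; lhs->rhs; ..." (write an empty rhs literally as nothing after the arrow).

  | cbacbaba => bacbaba => cbaba => baba => ba => ε
  | cabaa => caa
  | cbbbcbbaa => bbbcbbaa => bbbbbaa => bbbba => bbb
  | ccbbabaaab => cbbabaaab => bbabaaab => bbaaab => baab => ab

ba->; cb->b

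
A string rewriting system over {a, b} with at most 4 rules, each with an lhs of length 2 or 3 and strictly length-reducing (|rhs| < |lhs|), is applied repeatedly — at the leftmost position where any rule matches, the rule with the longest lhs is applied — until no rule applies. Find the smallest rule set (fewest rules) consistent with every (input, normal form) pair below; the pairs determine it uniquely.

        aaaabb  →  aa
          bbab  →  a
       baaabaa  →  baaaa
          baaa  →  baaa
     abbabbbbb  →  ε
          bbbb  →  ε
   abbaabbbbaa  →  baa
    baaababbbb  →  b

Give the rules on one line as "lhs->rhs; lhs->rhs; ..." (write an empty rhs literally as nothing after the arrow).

  | aaaabb => aaab => aa
  | bbab => aab => a
  | baaabaa => baaaa
  | baaa

aab->a; ab->; abb->; bb->a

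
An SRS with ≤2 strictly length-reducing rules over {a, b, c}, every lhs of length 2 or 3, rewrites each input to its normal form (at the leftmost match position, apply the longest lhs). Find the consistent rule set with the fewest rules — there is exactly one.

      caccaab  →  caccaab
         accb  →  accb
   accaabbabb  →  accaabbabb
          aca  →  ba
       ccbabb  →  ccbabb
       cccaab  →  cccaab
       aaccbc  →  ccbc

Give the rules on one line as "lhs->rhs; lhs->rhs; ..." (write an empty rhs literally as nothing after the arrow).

  | caccaab
  | accb
  | accaabbabb
  | aca => ba

aac->c; aca->ba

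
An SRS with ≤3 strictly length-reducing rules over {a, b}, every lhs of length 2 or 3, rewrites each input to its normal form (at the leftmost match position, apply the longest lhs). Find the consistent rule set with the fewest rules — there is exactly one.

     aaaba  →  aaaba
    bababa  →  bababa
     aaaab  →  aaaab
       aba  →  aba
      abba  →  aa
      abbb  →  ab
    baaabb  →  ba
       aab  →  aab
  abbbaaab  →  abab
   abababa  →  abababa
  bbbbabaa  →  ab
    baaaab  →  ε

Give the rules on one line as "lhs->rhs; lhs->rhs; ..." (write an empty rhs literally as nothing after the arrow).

baa->b; bb->

  | aaaba
  | bababa
  | aaaab
  | aba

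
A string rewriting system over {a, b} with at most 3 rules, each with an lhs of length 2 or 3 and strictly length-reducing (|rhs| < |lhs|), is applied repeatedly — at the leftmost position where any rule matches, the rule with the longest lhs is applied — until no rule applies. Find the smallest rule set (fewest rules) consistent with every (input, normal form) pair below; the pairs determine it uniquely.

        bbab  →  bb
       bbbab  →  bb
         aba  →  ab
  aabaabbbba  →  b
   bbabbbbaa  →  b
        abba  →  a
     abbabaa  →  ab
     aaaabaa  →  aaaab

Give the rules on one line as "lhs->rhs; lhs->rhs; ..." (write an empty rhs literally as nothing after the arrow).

  | bbab => bab => bb
  | bbbab => bbab => bab => bb
  | aba => ab
  | aabaabbbba => aababbbba => aabbbbba => abbba => ba => b

abb->; ba->b; bba->ba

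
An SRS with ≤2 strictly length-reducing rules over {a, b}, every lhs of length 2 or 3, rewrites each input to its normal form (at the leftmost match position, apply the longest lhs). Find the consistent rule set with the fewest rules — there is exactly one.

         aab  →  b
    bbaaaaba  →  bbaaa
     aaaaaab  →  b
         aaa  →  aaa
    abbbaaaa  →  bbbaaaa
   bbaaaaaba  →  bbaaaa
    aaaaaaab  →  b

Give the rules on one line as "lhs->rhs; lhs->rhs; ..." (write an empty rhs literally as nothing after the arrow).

ab->b; aba->

  | aab => ab => b
  | bbaaaaba => bbaaa
  | aaaaaab => aaaaab => aaaab => aaab => aab => ab => b
  | aaa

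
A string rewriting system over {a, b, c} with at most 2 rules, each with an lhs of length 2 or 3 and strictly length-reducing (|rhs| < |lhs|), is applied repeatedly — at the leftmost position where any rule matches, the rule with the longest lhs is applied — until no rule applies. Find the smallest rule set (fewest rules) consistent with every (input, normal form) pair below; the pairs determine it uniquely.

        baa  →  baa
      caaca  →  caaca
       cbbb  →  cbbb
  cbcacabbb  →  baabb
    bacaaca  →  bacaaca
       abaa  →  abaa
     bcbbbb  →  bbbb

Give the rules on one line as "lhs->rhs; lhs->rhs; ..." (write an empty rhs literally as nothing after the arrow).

  | baa
  | caaca
  | cbbb
  | cbcacabbb => cacabbb => cababb => baabb

bc->; cab->ba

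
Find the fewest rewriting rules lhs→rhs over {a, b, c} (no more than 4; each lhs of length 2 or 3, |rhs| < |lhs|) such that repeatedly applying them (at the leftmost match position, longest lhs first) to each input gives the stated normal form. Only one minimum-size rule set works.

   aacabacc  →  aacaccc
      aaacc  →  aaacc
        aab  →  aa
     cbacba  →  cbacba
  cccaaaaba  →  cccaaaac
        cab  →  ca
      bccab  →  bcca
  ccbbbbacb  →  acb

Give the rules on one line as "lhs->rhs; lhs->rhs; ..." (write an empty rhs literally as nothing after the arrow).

ab->a; aba->ac; cbb->

  | aacabacc => aacaccc
  | aaacc
  | aab => aa
  | cbacba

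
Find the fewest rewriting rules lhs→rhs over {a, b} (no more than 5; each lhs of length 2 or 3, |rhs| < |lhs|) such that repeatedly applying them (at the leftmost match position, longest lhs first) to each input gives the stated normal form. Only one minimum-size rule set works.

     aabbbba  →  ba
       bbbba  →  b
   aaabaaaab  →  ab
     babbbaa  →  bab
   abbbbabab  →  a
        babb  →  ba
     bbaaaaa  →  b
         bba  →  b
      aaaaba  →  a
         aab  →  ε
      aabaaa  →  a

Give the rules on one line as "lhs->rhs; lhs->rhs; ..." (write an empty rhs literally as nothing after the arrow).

aa->; aab->; bb->; bba->b

  | aabbbba => bbba => ba
  | bbbba => bba => b
  | aaabaaaab => abaaaab => abaab => ab
  | babbbaa => babaa => bab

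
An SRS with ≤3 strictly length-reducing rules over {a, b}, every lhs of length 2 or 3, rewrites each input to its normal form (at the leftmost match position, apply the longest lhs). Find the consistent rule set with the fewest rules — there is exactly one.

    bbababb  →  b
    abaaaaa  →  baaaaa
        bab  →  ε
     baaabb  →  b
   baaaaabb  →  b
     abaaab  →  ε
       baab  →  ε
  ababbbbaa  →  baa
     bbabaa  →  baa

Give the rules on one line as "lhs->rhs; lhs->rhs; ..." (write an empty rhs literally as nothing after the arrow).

ab->b; bb->

  | bbababb => ababb => babb => bbb => b
  | abaaaaa => baaaaa
  | bab => bb => ε
  | baaabb => baabb => babb => bbb => b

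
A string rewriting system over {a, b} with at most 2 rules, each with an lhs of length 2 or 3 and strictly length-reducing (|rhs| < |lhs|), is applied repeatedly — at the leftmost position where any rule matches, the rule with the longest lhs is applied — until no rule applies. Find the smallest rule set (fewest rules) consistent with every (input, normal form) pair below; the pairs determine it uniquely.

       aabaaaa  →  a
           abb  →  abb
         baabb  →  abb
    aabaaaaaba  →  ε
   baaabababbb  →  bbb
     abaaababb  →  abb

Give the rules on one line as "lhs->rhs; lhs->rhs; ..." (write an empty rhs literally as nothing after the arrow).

aa->; ba->

  | aabaaaa => baaaa => aaa => a
  | abb
  | baabb => abb
  | aabaaaaaba => baaaaaba => aaaaba => aaba => ba => ε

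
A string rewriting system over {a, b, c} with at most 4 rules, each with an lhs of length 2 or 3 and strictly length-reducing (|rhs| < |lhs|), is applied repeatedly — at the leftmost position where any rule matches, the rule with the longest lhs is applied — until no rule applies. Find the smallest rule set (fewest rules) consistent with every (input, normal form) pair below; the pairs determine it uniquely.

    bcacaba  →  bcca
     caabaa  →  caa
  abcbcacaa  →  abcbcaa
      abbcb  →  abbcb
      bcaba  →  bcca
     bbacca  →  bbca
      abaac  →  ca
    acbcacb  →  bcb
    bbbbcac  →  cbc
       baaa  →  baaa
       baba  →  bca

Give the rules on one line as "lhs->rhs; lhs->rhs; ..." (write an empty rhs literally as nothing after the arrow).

aba->ca; ac->; bbb->c

  | bcacaba => bcaba => bcca
  | caabaa => cacaa => caa
  | abcbcacaa => abcbcaa
  | abbcb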